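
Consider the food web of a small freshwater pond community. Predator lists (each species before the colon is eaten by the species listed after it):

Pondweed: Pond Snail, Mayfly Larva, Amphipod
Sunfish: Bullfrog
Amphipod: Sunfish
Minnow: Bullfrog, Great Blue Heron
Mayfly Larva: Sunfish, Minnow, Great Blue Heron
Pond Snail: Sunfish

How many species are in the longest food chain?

4 species

One longest chain: Pondweed → Pond Snail → Sunfish → Bullfrog.
It has 4 species and 3 links.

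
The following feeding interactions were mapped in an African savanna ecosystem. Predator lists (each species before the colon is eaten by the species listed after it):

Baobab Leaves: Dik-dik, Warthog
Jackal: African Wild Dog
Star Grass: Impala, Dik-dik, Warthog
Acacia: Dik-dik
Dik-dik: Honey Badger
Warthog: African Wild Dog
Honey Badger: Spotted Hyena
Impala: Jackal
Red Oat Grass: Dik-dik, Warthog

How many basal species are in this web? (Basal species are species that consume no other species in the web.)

4

Basal species (no prey listed): Star Grass, Baobab Leaves, Red Oat Grass, Acacia.
Count: 4.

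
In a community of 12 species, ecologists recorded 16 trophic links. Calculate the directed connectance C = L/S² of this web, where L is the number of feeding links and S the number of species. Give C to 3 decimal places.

C = 0.111

The web has S = 12 species and L = 16 feeding links.
C = L / S² = 16 / 144 = 0.1111 ≈ 0.111.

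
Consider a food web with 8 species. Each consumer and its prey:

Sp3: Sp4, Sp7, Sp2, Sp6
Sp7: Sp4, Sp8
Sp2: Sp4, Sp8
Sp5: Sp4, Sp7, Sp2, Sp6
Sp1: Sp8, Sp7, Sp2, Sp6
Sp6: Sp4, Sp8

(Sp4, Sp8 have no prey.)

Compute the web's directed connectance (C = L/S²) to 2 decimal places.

C = 0.28

The web has S = 8 species and L = 18 feeding links.
C = L / S² = 18 / 64 = 0.2812 ≈ 0.28.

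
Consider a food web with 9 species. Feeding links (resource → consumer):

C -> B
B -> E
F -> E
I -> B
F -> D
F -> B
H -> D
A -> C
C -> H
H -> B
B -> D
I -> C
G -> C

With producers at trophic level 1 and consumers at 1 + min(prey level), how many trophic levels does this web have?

Producers (level 1): I, A, F, G.
Following each consumer down to its lowest-level prey: I → C → H (levels 1 through 3).
All prey of H (C 2) are at level 2 or above, so H is at level 1 + 2 = 3.
Every consumer has at least one prey at level 2 or below, so none exceeds level 3.

3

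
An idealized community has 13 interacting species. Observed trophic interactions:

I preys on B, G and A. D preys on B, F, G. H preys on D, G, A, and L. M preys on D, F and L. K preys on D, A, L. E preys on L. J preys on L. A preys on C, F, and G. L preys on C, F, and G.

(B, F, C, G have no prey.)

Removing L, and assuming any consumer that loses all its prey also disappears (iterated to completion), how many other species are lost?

Remove L.
Round 1: J (all prey gone), E (all prey gone) → extinct.
No further losses. Total secondary extinctions: 2.

2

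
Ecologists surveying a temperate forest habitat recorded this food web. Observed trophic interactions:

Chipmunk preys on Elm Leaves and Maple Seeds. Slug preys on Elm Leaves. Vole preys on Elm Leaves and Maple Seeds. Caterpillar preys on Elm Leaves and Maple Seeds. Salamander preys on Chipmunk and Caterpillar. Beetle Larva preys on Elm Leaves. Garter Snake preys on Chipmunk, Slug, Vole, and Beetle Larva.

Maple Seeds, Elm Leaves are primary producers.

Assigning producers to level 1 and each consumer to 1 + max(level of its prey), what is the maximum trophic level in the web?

Producers (level 1): Maple Seeds, Elm Leaves.
Maple Seeds → Chipmunk → Garter Snake gives Garter Snake level 3.
No species has a prey at level 3, so no species reaches level 4.

3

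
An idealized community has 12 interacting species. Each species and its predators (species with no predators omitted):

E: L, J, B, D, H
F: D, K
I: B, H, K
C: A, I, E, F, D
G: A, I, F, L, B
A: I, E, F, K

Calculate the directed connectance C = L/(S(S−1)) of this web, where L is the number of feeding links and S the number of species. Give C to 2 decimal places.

C = 0.18

The web has S = 12 species and L = 24 feeding links.
C = L / (S(S−1)) = 24 / 132 = 0.1818 ≈ 0.18.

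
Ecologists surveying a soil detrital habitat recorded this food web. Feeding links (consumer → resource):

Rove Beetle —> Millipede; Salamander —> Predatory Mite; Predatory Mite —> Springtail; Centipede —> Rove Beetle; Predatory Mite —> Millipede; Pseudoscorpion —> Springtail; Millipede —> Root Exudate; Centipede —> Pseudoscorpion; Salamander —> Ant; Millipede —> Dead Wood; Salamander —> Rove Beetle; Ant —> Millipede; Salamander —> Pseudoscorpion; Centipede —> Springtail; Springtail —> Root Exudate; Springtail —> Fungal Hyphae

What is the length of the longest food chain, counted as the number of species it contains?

One longest chain: Fungal Hyphae → Springtail → Pseudoscorpion → Centipede.
It has 4 species and 3 links.

4 species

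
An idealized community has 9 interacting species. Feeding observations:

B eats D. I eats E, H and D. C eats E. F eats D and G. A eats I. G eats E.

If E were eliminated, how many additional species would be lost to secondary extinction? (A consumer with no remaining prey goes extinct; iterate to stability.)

Remove E.
Round 1: C (all prey gone), G (all prey gone) → extinct.
No further losses. Total secondary extinctions: 2.

2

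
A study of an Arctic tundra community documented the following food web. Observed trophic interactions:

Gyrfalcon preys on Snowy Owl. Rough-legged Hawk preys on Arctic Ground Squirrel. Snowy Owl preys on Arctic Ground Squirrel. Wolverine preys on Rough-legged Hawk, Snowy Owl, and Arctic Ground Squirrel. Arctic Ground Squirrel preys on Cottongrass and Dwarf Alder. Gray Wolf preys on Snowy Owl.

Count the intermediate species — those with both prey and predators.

3

Intermediate species (has both prey and predators): Arctic Ground Squirrel, Rough-legged Hawk, Snowy Owl.
Count: 3.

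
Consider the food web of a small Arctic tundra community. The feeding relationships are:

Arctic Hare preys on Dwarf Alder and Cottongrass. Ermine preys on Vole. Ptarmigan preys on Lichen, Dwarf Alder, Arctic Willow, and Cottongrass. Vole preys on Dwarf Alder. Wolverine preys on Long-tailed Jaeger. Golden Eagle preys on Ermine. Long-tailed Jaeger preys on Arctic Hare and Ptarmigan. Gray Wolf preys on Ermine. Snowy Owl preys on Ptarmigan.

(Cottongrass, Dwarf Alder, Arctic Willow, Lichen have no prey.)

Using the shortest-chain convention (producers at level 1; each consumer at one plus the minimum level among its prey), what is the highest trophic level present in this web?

Producers (level 1): Cottongrass, Dwarf Alder, Arctic Willow, Lichen.
Following each consumer down to its lowest-level prey: Dwarf Alder → Vole → Ermine → Gray Wolf (levels 1 through 4).
All prey of Gray Wolf (Ermine 3) are at level 3 or above, so Gray Wolf is at level 1 + 3 = 4.
Every consumer has at least one prey at level 3 or below, so none exceeds level 4.

4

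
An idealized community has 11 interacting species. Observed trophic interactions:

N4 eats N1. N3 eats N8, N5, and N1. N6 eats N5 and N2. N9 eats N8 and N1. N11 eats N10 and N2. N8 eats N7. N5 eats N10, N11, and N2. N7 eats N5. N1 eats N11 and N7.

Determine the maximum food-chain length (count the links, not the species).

One longest chain: N2 → N11 → N5 → N7 → N1 → N9.
It has 6 species and 5 links.

5 links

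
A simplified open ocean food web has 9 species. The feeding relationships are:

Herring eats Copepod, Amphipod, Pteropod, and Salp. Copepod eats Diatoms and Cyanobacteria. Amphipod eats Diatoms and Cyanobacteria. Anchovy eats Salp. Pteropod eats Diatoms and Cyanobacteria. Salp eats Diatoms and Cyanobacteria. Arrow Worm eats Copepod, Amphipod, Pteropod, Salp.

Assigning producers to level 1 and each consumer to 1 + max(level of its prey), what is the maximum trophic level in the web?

Producers (level 1): Diatoms, Cyanobacteria.
Diatoms → Copepod → Arrow Worm gives Arrow Worm level 3.
No species has a prey at level 3, so no species reaches level 4.

3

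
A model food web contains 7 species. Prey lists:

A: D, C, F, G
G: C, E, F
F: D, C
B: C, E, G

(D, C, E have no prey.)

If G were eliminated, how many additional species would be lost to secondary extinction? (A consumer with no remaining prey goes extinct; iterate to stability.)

Remove G.
Every predator of it retains at least one other prey: B still has C, E; A still has D, C, F.
No consumer loses all prey, so no secondary extinctions occur.

0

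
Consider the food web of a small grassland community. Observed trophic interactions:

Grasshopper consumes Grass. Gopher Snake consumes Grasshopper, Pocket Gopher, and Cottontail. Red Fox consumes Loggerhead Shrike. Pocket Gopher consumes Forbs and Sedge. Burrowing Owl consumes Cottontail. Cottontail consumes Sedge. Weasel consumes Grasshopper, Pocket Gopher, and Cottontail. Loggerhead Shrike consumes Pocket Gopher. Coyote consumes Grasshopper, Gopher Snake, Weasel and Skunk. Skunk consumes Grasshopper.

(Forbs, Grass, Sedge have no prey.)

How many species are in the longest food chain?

One longest chain: Forbs → Pocket Gopher → Gopher Snake → Coyote.
It has 4 species and 3 links.

4 species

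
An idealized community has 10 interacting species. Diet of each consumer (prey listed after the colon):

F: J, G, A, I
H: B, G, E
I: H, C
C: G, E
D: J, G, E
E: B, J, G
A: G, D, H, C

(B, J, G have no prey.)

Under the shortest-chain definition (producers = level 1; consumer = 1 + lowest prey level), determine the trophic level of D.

Trophic level 2

J is a producer → level 1.
D eats J → level 2.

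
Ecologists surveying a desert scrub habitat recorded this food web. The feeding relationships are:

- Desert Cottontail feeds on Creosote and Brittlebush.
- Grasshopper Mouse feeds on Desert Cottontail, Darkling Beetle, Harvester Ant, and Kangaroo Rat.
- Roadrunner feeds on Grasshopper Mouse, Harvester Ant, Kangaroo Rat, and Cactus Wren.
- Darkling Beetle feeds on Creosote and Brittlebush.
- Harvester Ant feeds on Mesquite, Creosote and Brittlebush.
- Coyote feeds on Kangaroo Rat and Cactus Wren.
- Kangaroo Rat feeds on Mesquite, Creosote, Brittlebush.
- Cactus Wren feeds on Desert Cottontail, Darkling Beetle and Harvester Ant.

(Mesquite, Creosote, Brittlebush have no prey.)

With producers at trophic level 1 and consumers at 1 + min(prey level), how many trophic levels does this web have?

3

Producers (level 1): Mesquite, Creosote, Brittlebush.
Following each consumer down to its lowest-level prey: Creosote → Desert Cottontail → Cactus Wren (levels 1 through 3).
All prey of Cactus Wren (Desert Cottontail 2, Harvester Ant 2, Darkling Beetle 2) are at level 2 or above, so Cactus Wren is at level 1 + 2 = 3.
Every consumer has at least one prey at level 2 or below, so none exceeds level 3.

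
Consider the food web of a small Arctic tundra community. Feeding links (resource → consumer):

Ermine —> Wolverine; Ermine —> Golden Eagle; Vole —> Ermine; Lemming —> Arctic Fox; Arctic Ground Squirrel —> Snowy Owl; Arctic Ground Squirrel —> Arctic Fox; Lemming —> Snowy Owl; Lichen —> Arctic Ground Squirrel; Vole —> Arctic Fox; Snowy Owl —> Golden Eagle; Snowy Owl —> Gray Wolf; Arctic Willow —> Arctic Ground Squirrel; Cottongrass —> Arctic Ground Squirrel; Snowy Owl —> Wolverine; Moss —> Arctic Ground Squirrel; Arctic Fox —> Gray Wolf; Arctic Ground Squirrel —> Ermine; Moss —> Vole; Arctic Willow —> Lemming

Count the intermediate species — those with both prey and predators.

Intermediate species (has both prey and predators): Arctic Ground Squirrel, Lemming, Vole, Arctic Fox, Ermine, Snowy Owl.
Count: 6.

6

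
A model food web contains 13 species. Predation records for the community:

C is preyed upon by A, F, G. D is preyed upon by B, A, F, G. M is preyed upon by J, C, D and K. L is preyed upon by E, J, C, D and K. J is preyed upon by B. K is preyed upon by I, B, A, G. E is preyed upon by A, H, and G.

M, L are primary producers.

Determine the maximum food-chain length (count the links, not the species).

One longest chain: L → E → G.
It has 3 species and 2 links.

2 links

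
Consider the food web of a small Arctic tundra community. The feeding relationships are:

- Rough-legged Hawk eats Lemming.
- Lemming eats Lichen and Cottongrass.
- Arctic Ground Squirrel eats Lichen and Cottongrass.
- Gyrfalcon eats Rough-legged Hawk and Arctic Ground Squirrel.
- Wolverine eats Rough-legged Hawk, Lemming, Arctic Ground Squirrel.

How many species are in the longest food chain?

4 species

One longest chain: Lichen → Lemming → Rough-legged Hawk → Gyrfalcon.
It has 4 species and 3 links.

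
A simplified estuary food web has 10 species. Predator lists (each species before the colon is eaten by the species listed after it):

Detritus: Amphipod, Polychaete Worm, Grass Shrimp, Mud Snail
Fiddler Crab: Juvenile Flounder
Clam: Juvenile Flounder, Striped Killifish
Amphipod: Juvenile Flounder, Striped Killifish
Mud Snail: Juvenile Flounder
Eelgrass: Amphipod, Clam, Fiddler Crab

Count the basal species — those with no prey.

2

Basal species (no prey listed): Eelgrass, Detritus.
Count: 2.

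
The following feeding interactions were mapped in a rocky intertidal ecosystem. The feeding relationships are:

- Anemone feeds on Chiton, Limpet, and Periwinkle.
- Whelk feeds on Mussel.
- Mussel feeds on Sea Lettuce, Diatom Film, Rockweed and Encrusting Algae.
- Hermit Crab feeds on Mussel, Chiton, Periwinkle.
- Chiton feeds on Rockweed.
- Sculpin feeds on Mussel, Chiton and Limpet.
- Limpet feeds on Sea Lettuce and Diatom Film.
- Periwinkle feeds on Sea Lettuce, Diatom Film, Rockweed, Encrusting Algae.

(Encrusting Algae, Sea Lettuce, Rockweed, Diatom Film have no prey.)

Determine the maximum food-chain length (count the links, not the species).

2 links

One longest chain: Sea Lettuce → Limpet → Sculpin.
It has 3 species and 2 links.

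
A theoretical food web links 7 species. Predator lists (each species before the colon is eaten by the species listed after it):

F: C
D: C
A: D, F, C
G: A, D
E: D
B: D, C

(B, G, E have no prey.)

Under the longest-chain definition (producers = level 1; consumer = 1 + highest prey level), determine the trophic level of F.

Trophic level 3

G is a producer → level 1.
A eats G → level 2.
F eats A → level 3.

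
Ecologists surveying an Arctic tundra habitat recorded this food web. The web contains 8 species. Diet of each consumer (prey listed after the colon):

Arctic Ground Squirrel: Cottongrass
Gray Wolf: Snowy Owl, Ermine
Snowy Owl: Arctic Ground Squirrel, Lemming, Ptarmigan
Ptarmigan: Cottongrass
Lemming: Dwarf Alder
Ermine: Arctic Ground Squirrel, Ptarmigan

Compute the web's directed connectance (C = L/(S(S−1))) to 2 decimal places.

The web has S = 8 species and L = 10 feeding links.
C = L / (S(S−1)) = 10 / 56 = 0.1786 ≈ 0.18.

C = 0.18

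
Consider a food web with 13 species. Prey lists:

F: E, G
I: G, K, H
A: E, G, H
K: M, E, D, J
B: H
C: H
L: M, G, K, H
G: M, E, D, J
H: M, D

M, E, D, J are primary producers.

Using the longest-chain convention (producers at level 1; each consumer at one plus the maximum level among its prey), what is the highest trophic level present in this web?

3

Producers (level 1): M, E, D, J.
M → G → I gives I level 3.
No species has a prey at level 3, so no species reaches level 4.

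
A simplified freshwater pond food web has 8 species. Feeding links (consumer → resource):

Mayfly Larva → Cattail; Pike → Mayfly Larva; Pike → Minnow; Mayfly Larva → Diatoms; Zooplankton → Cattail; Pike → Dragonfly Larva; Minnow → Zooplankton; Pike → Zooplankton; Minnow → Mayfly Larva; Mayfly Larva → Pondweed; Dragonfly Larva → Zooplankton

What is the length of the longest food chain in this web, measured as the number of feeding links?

One longest chain: Cattail → Zooplankton → Dragonfly Larva → Pike.
It has 4 species and 3 links.

3 links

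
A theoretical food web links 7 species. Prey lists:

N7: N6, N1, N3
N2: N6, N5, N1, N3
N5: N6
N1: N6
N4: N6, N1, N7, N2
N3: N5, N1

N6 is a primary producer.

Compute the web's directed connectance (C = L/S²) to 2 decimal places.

The web has S = 7 species and L = 15 feeding links.
C = L / S² = 15 / 49 = 0.3061 ≈ 0.31.

C = 0.31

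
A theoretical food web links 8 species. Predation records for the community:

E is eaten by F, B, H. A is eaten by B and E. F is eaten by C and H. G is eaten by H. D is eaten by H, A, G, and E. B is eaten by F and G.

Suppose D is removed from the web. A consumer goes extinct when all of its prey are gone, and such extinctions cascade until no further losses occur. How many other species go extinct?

Remove D.
Round 1: A (all prey gone) → extinct.
Round 2: E (all prey gone) → extinct.
Round 3: B (all prey gone) → extinct.
Round 4: F (all prey gone), G (all prey gone) → extinct.
Round 5: H (all prey gone), C (all prey gone) → extinct.
No further losses. Total secondary extinctions: 7.

7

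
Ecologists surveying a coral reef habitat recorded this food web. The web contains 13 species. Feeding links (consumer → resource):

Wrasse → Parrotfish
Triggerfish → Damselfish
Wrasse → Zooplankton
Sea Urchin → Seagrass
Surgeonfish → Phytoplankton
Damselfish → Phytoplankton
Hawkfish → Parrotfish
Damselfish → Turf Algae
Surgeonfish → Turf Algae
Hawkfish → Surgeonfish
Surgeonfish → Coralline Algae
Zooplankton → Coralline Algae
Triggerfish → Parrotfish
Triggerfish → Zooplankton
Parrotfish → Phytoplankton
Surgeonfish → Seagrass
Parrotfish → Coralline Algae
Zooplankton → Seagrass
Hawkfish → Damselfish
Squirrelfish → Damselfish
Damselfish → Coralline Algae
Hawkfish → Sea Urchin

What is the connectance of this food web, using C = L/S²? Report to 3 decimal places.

C = 0.130

The web has S = 13 species and L = 22 feeding links.
C = L / S² = 22 / 169 = 0.1302 ≈ 0.130.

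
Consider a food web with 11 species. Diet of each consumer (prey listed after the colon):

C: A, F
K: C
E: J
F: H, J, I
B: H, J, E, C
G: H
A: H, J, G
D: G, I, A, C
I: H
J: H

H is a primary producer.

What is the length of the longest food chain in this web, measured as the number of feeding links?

One longest chain: H → J → A → C → D.
It has 5 species and 4 links.

4 links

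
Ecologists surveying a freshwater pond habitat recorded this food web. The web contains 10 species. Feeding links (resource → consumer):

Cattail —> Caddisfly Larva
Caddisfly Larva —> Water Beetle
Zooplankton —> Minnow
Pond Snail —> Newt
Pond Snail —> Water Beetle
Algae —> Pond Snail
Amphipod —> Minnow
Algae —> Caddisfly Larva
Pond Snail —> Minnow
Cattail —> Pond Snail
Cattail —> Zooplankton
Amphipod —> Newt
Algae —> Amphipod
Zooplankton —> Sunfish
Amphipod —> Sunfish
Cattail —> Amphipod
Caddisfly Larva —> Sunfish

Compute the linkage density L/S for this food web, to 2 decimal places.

L/S = 1.70

There are L = 17 links among S = 10 species.
L/S = 17/10 = 1.7000 ≈ 1.70.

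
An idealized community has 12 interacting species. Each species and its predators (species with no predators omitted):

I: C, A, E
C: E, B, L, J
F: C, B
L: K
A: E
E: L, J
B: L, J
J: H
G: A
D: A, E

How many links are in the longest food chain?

4 links

One longest chain: I → C → E → J → H.
It has 5 species and 4 links.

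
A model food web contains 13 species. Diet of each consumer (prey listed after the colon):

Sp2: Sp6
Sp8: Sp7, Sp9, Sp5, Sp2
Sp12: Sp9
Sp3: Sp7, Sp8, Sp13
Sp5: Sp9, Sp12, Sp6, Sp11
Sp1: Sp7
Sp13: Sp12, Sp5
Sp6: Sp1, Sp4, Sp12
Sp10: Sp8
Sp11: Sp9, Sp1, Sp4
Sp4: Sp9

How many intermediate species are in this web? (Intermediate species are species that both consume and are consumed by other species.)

Intermediate species (has both prey and predators): Sp1, Sp4, Sp12, Sp6, Sp11, Sp5, Sp2, Sp8, Sp13.
Count: 9.

9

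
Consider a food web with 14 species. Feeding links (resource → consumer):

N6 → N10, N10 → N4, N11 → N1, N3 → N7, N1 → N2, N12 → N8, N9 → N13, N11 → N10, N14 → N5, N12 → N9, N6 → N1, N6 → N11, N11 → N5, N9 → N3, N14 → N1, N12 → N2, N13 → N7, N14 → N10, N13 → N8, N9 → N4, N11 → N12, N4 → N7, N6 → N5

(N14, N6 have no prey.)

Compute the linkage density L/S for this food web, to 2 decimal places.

L/S = 1.64

There are L = 23 links among S = 14 species.
L/S = 23/14 = 1.6429 ≈ 1.64.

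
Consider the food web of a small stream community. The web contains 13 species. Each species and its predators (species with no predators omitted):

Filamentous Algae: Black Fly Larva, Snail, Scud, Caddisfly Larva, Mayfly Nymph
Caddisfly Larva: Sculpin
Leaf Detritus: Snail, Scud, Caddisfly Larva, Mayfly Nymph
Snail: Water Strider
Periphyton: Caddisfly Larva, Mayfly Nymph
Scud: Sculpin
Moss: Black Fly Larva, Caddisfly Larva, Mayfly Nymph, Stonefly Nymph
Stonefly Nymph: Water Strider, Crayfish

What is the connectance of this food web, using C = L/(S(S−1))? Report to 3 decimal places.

The web has S = 13 species and L = 20 feeding links.
C = L / (S(S−1)) = 20 / 156 = 0.1282 ≈ 0.128.

C = 0.128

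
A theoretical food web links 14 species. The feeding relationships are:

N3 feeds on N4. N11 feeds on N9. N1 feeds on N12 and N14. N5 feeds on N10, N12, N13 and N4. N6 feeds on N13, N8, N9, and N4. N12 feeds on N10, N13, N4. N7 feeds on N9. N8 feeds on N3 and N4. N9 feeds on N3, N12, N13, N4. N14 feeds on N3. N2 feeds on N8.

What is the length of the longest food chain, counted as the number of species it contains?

One longest chain: N4 → N3 → N8 → N2.
It has 4 species and 3 links.

4 species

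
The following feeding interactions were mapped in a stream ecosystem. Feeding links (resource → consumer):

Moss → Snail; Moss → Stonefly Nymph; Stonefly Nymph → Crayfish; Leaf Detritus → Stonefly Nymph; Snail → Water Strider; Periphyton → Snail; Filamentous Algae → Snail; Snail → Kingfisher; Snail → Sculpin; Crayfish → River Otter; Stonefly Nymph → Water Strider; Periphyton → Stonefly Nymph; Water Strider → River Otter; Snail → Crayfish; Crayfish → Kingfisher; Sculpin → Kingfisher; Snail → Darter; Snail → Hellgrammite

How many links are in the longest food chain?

3 links

One longest chain: Periphyton → Snail → Sculpin → Kingfisher.
It has 4 species and 3 links.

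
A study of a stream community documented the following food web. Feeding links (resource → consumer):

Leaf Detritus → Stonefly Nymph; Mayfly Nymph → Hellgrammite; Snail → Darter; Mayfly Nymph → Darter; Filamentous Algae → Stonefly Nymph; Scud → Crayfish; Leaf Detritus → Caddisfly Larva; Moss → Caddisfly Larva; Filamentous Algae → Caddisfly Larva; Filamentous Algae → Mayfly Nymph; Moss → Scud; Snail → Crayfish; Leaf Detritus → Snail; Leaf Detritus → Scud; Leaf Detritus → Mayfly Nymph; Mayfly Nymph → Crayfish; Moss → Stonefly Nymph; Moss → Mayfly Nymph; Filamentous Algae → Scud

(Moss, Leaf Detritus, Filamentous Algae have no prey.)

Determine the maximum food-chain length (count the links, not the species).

One longest chain: Moss → Mayfly Nymph → Hellgrammite.
It has 3 species and 2 links.

2 links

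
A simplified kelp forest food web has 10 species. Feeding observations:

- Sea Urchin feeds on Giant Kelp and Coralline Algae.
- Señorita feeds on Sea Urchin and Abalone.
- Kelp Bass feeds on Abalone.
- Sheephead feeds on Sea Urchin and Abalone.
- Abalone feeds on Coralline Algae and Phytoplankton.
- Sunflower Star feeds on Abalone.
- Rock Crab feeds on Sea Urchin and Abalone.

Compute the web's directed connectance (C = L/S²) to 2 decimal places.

C = 0.12

The web has S = 10 species and L = 12 feeding links.
C = L / S² = 12 / 100 = 0.1200 ≈ 0.12.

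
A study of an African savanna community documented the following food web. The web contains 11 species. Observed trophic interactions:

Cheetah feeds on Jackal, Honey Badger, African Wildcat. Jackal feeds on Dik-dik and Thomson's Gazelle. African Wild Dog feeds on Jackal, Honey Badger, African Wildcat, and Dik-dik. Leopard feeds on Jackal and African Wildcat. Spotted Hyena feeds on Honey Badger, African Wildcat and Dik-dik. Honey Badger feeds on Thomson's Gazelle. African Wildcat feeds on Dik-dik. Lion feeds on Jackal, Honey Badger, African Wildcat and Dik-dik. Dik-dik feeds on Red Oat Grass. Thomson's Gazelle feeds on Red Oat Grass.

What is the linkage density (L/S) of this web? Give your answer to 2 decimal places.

L/S = 2.00

There are L = 22 links among S = 11 species.
L/S = 22/11 = 2.0000 ≈ 2.00.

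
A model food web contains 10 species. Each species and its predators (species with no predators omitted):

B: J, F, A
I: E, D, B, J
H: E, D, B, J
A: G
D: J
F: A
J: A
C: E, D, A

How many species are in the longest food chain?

One longest chain: I → D → J → A → G.
It has 5 species and 4 links.

5 species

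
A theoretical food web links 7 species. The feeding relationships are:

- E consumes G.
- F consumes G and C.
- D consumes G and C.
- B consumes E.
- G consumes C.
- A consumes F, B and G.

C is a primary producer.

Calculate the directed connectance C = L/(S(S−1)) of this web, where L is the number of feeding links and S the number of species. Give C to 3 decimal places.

C = 0.238

The web has S = 7 species and L = 10 feeding links.
C = L / (S(S−1)) = 10 / 42 = 0.2381 ≈ 0.238.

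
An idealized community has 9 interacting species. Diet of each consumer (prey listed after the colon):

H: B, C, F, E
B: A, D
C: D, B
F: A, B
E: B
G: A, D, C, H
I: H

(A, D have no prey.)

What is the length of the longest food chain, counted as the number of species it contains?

5 species

One longest chain: A → B → C → H → I.
It has 5 species and 4 links.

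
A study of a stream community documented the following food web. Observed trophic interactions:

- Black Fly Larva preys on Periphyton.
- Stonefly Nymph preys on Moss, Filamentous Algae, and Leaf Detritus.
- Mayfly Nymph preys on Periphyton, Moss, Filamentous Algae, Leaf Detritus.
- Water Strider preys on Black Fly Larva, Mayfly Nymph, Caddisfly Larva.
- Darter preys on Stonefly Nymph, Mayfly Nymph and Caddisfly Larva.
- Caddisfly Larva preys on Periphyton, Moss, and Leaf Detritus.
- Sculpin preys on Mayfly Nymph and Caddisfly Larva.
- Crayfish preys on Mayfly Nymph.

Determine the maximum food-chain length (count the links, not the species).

2 links

One longest chain: Filamentous Algae → Mayfly Nymph → Water Strider.
It has 3 species and 2 links.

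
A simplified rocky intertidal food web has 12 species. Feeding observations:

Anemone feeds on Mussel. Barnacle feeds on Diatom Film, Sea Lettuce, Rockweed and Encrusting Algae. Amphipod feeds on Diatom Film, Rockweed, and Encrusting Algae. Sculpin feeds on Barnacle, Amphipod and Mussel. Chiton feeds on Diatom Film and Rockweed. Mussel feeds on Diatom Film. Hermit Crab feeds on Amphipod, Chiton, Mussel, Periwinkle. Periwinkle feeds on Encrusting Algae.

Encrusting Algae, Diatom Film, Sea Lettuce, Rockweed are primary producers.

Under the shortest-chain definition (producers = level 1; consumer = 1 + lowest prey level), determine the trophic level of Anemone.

Diatom Film is a producer → level 1.
Mussel eats Diatom Film → level 2.
Anemone eats Mussel → level 3.
No prey of Anemone is below level 2, so 3 is the minimum.

Trophic level 3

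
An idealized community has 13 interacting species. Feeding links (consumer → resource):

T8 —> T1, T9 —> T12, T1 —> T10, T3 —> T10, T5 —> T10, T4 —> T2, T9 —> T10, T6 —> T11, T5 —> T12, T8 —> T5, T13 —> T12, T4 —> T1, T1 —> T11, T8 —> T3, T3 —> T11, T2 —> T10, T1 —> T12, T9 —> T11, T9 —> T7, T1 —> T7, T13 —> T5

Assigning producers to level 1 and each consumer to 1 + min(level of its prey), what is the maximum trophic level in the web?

3

Producers (level 1): T7, T11, T12, T10.
Following each consumer down to its lowest-level prey: T7 → T1 → T8 (levels 1 through 3).
All prey of T8 (T1 2, T5 2, T3 2) are at level 2 or above, so T8 is at level 1 + 2 = 3.
Every consumer has at least one prey at level 2 or below, so none exceeds level 3.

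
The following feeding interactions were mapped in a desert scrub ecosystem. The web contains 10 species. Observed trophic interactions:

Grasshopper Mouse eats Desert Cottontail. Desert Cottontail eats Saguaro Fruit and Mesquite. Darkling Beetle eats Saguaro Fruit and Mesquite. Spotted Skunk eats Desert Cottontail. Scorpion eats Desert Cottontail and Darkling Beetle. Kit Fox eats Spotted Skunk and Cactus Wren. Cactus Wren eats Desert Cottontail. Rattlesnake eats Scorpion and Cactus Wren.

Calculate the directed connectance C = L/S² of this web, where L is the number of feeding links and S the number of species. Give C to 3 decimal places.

C = 0.130

The web has S = 10 species and L = 13 feeding links.
C = L / S² = 13 / 100 = 0.1300 ≈ 0.130.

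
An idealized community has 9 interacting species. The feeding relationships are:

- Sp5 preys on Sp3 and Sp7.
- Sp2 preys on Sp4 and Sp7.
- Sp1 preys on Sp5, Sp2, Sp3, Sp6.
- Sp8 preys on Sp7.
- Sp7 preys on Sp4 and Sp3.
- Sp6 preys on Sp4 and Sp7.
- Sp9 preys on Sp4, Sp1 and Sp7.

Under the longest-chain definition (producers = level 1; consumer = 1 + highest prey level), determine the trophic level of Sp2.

Trophic level 3

Sp3 is a producer → level 1.
Sp7 eats Sp3 (level 1); other prey at levels: Sp4 1 → level 2.
Sp2 eats Sp7 (level 2); other prey at levels: Sp4 1 → level 3.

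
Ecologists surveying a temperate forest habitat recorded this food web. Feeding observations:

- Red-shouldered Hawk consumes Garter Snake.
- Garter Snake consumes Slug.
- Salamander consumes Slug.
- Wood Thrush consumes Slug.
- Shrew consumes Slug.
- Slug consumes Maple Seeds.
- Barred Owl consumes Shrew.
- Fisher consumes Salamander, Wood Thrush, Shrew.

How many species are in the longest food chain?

4 species

One longest chain: Maple Seeds → Slug → Salamander → Fisher.
It has 4 species and 3 links.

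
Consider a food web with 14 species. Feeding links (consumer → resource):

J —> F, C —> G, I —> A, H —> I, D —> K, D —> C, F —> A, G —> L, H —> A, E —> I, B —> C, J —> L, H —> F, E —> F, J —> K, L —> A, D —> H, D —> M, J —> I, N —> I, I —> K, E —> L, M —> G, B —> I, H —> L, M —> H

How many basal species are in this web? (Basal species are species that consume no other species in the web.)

2

Basal species (no prey listed): K, A.
Count: 2.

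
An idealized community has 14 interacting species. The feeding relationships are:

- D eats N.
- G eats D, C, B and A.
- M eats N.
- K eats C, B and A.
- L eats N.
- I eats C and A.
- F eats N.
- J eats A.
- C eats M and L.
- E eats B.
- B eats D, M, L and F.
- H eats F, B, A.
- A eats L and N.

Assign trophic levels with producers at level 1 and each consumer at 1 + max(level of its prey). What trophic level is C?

N is a producer → level 1.
M eats N → level 2.
C eats M (level 2); other prey at levels: L 2 → level 3.

Trophic level 3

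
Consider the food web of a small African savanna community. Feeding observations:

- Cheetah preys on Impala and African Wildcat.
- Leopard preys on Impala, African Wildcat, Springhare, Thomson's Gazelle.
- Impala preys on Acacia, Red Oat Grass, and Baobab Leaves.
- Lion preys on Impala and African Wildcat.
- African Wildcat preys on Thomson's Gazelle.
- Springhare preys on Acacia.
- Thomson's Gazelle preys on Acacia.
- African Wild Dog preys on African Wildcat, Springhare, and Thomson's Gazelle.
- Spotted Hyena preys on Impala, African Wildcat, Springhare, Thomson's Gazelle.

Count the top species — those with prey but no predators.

Top species (has prey, but nothing eats it): Leopard, Spotted Hyena, Lion, Cheetah, African Wild Dog.
Count: 5.

5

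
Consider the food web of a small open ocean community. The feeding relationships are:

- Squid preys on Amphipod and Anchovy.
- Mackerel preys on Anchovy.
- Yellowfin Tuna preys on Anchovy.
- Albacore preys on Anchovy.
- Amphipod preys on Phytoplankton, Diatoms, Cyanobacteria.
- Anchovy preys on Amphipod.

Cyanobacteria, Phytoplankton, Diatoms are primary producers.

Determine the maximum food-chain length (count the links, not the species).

3 links

One longest chain: Cyanobacteria → Amphipod → Anchovy → Albacore.
It has 4 species and 3 links.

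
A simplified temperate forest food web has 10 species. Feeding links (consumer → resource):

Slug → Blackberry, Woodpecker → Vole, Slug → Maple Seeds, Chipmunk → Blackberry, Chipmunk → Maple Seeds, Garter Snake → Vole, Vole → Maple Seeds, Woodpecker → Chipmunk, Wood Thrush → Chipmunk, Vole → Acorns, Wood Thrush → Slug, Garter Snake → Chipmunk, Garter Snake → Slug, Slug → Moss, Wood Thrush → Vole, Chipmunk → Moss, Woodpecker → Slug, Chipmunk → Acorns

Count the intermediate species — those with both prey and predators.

3

Intermediate species (has both prey and predators): Vole, Chipmunk, Slug.
Count: 3.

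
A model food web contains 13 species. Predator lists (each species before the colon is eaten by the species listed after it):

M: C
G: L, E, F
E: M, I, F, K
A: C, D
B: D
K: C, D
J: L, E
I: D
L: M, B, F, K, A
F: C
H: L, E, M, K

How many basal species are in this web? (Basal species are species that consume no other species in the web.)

Basal species (no prey listed): H, G, J.
Count: 3.

3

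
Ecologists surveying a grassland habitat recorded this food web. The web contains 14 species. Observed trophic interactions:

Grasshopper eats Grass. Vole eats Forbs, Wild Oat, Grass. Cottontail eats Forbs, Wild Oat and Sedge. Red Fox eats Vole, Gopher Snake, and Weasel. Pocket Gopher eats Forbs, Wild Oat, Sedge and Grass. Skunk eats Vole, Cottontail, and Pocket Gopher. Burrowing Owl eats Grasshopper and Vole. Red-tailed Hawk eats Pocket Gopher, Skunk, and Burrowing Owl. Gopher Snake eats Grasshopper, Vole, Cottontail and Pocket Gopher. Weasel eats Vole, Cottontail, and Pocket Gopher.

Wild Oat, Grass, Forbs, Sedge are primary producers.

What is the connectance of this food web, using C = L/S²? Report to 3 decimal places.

C = 0.148

The web has S = 14 species and L = 29 feeding links.
C = L / S² = 29 / 196 = 0.1480 ≈ 0.148.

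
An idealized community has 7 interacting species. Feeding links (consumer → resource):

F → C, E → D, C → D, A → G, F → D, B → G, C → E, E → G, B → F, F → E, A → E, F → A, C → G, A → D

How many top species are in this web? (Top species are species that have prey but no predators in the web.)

Top species (has prey, but nothing eats it): B.
Count: 1.

1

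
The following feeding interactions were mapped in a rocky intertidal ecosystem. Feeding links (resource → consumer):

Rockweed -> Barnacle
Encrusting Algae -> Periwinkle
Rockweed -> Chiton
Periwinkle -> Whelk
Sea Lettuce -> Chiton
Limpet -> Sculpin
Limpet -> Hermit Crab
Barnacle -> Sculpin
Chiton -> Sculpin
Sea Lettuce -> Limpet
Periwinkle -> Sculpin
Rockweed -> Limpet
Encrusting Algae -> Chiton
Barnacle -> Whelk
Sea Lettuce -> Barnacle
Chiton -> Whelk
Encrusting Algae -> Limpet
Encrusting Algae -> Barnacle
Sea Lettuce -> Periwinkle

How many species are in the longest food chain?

3 species

One longest chain: Rockweed → Limpet → Hermit Crab.
It has 3 species and 2 links.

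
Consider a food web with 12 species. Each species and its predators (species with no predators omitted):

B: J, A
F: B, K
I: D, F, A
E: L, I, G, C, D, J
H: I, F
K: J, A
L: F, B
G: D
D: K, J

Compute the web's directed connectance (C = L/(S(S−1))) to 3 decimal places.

C = 0.167

The web has S = 12 species and L = 22 feeding links.
C = L / (S(S−1)) = 22 / 132 = 0.1667 ≈ 0.167.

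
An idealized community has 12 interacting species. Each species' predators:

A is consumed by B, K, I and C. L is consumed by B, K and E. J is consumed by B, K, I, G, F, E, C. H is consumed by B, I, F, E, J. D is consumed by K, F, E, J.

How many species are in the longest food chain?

3 species

One longest chain: D → J → F.
It has 3 species and 2 links.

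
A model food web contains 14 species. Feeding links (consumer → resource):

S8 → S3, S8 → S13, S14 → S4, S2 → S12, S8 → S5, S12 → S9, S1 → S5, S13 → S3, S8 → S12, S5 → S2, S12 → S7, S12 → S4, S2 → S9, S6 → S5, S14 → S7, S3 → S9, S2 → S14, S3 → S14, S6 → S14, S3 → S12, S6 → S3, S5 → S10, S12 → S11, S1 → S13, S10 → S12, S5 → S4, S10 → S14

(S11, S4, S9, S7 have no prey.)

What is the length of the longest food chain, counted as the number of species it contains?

One longest chain: S4 → S14 → S3 → S13 → S8.
It has 5 species and 4 links.

5 species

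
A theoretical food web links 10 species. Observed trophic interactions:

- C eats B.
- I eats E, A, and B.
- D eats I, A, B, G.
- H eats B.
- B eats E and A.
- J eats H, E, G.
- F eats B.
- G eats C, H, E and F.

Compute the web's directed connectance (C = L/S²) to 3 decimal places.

The web has S = 10 species and L = 19 feeding links.
C = L / S² = 19 / 100 = 0.1900 ≈ 0.190.

C = 0.190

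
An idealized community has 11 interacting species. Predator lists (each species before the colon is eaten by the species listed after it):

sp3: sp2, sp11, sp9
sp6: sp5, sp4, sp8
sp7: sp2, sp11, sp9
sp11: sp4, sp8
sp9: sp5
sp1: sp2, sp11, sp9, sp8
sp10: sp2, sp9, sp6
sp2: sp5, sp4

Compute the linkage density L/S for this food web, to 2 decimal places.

There are L = 21 links among S = 11 species.
L/S = 21/11 = 1.9091 ≈ 1.91.

L/S = 1.91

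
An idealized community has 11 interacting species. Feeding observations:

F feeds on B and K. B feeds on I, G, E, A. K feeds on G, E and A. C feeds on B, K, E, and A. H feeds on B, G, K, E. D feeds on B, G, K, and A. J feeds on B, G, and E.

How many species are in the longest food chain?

3 species

One longest chain: G → K → F.
It has 3 species and 2 links.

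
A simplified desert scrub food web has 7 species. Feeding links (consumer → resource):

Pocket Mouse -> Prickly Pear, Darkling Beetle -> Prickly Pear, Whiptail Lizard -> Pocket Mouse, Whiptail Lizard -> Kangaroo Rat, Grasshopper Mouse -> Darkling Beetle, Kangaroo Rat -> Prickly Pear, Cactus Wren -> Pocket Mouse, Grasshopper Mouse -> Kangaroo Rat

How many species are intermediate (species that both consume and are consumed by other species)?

3

Intermediate species (has both prey and predators): Pocket Mouse, Darkling Beetle, Kangaroo Rat.
Count: 3.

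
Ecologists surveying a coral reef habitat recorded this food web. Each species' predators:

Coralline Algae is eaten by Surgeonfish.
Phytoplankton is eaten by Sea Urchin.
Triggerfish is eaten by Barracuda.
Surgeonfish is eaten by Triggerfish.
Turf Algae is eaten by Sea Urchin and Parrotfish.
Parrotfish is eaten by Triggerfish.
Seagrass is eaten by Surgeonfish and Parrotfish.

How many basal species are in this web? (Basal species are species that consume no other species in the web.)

4

Basal species (no prey listed): Phytoplankton, Seagrass, Coralline Algae, Turf Algae.
Count: 4.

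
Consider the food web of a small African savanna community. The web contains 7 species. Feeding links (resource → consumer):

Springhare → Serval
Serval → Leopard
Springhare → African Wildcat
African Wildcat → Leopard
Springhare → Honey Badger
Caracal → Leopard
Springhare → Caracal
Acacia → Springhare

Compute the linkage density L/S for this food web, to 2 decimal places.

L/S = 1.14

There are L = 8 links among S = 7 species.
L/S = 8/7 = 1.1429 ≈ 1.14.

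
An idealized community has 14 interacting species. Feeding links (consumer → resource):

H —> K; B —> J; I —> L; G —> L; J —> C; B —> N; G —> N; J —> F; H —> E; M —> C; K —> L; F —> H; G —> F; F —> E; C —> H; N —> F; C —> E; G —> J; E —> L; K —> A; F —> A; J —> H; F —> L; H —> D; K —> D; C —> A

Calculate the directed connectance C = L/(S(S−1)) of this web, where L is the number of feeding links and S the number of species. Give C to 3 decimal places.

The web has S = 14 species and L = 26 feeding links.
C = L / (S(S−1)) = 26 / 182 = 0.1429 ≈ 0.143.

C = 0.143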